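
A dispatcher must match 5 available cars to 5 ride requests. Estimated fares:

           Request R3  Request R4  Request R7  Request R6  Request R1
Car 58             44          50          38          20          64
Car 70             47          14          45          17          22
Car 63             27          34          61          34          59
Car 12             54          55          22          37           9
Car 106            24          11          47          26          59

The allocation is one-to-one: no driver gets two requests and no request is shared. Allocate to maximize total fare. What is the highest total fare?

Treat this as an assignment problem: match each driver to one request.
Optimal: Car 58→Request R4 ($50), Car 70→Request R3 ($47), Car 63→Request R7 ($61), Car 12→Request R6 ($37), Car 106→Request R1 ($59) — total 50+47+61+37+59 = $254.
Swapping Car 106↔Car 63 (Car 106→Request R7 $47, Car 63→Request R1 $59) loses 14.
Checked against all permutations: $254 is optimal.

Maximum total: $254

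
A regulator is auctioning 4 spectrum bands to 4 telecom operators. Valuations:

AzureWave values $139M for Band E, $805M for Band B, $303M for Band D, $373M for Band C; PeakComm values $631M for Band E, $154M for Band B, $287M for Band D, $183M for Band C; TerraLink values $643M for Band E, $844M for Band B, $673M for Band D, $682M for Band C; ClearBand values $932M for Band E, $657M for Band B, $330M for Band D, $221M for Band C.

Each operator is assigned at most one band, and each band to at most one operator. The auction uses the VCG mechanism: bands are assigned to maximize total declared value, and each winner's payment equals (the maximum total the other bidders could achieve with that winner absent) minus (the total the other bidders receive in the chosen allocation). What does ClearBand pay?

Efficient allocation: AzureWave→Band B ($805M), PeakComm→Band D ($287M), TerraLink→Band C ($682M), ClearBand→Band E ($932M); total welfare W = $2706M.
ClearBand receives Band E at value $932M, so the others get W − 932 = $1774M.
Without ClearBand: best allocation of the remaining 3 bidders over all 4 bands is AzureWave→Band B ($805M), PeakComm→Band E ($631M), TerraLink→Band C ($682M), total $2118M.
VCG payment = (others' best without ClearBand) − (others' welfare with ClearBand) = 2118 − 1774 = $344M.

ClearBand pays $344M.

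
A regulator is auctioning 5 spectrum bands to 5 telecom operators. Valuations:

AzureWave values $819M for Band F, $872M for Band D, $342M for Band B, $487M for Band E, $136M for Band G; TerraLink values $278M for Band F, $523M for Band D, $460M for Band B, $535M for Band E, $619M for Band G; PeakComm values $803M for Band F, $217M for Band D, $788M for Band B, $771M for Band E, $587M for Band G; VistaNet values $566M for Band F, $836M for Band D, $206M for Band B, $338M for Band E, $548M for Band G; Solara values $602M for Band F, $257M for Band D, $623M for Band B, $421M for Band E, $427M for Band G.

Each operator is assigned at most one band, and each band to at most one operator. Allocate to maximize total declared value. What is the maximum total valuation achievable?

Optimal: AzureWave→Band F ($819M), TerraLink→Band G ($619M), PeakComm→Band E ($771M), VistaNet→Band D ($836M), Solara→Band B ($623M) — total 819+619+771+836+623 = $3668M.
Column-greedy (each band in turn goes to its best remaining operator) gives $3405M, worse by 263.

Max total: $3668M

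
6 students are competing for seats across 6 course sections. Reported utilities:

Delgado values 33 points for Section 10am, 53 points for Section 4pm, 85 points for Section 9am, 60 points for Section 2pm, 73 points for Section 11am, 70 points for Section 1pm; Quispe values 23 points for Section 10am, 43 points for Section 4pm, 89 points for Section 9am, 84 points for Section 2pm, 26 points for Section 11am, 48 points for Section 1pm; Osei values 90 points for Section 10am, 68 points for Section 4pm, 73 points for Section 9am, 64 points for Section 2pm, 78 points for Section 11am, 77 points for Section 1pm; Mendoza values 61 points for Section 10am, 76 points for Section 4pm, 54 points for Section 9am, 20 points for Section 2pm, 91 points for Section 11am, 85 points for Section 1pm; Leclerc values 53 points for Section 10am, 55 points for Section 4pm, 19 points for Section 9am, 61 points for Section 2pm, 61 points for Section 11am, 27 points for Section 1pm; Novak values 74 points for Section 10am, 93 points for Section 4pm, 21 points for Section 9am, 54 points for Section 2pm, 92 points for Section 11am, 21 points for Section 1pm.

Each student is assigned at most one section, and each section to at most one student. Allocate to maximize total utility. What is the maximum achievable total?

Optimal: Delgado→Section 9am (85 points), Quispe→Section 2pm (84 points), Osei→Section 10am (90 points), Mendoza→Section 1pm (85 points), Leclerc→Section 11am (61 points), Novak→Section 4pm (93 points) — total 85+84+90+85+61+93 = 498 points.
Row-greedy (each student in turn takes its best remaining section) gives 426 points, worse by 72.
Next-best assignment: Delgado→Section 1pm, Quispe→Section 9am, Osei→Section 10am, Mendoza→Section 11am, Leclerc→Section 2pm, Novak→Section 4pm = 494 points.
Checked against all permutations: 498 points is optimal.

Maximum total: 498 points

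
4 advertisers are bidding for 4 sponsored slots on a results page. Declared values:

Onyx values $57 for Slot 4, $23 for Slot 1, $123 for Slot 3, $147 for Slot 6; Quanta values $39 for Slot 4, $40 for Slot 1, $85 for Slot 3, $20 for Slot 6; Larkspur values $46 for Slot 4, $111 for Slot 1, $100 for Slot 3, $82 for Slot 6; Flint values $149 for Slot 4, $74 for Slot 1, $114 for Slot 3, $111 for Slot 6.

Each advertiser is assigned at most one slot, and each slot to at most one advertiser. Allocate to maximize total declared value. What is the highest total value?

Maximum total: $492

Optimal: Onyx→Slot 6 ($147), Quanta→Slot 3 ($85), Larkspur→Slot 1 ($111), Flint→Slot 4 ($149) — total 147+85+111+149 = $492.
Column-greedy (each slot in turn goes to its best remaining advertiser) gives $403, worse by 89.
Next-best assignment: Onyx→Slot 6, Quanta→Slot 1, Larkspur→Slot 3, Flint→Slot 4 = $436.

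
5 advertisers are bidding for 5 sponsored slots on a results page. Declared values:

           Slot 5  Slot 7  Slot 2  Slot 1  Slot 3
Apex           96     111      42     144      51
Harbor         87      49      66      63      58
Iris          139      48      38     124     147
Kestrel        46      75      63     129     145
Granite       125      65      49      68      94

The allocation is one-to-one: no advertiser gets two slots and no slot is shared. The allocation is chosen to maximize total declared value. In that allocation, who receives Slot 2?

Treat this as an assignment problem: match each advertiser to one slot.
Optimal: Apex→Slot 7 ($111), Harbor→Slot 2 ($66), Iris→Slot 3 ($147), Kestrel→Slot 1 ($129), Granite→Slot 5 ($125) — total 111+66+147+129+125 = $578.
Harbor's own top slot is Slot 5 ($87), but forcing Harbor→Slot 5 and reassigning the rest optimally gives only $523 — worse by 55.

Harbor receives Slot 2.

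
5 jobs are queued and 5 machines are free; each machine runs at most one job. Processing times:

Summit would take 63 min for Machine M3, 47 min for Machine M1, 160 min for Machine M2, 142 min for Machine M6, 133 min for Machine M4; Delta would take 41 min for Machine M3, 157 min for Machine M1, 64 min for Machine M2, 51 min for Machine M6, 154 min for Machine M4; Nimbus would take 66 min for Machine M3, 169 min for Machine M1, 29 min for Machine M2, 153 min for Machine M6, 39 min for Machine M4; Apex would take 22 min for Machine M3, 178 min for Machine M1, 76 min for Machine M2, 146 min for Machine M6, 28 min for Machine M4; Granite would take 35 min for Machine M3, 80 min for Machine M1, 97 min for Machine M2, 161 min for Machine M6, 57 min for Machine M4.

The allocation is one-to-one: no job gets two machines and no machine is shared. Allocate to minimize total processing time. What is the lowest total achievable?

Min total: 190 min

Optimal: Summit→Machine M1 (47 min), Delta→Machine M6 (51 min), Nimbus→Machine M2 (29 min), Apex→Machine M4 (28 min), Granite→Machine M3 (35 min) — total 47+51+29+28+35 = 190 min.
Row-greedy (each job in turn takes its cheapest remaining machine) gives 306 min, worse by 116.
Next-best assignment: Summit→Machine M1, Delta→Machine M6, Nimbus→Machine M2, Apex→Machine M3, Granite→Machine M4 = 206 min.
No other one-to-one assignment undercuts 190 min.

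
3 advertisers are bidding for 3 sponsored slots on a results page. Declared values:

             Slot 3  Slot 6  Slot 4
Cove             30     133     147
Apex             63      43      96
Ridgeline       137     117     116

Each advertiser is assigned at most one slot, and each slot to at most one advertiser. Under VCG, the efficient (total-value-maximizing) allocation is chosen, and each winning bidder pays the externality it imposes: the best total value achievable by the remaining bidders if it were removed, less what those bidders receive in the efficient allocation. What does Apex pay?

Apex pays $14.

Efficient allocation: Cove→Slot 6 ($133), Apex→Slot 4 ($96), Ridgeline→Slot 3 ($137); total welfare W = $366.
Apex receives Slot 4 at value $96, so the others get W − 96 = $270.
Without Apex: best allocation of the remaining 2 bidders over all 3 slots is Cove→Slot 4 ($147), Ridgeline→Slot 3 ($137), total $284.
VCG payment = (others' best without Apex) − (others' welfare with Apex) = 284 − 270 = $14.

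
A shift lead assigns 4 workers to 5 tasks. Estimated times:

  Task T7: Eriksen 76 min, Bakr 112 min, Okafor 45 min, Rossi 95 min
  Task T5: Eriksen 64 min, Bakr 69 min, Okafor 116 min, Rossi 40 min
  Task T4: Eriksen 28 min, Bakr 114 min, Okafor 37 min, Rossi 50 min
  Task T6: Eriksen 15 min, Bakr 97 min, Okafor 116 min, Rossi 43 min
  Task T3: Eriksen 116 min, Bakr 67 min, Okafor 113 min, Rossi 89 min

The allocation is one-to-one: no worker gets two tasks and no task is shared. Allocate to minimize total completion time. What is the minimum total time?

Minimum total: 159 min

This is the linear assignment problem.
Optimal: Eriksen→Task T6 (15 min), Bakr→Task T3 (67 min), Okafor→Task T4 (37 min), Rossi→Task T5 (40 min) — total 15+67+37+40 = 159 min.
Column-greedy (each task in turn goes to its cheapest remaining worker) gives 210 min, worse by 51.
Checked against all permutations: 159 min is optimal.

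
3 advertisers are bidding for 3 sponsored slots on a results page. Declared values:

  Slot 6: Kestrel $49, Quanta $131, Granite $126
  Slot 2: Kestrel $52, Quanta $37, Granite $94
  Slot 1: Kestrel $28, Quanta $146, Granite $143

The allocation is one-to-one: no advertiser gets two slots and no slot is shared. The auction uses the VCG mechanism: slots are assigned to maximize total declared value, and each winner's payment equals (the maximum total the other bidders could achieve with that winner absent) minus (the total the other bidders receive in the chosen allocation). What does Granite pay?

Efficient allocation: Kestrel→Slot 2 ($52), Quanta→Slot 6 ($131), Granite→Slot 1 ($143); total welfare W = $326.
Granite receives Slot 1 at value $143, so the others get W − 143 = $183.
Without Granite: best allocation of the remaining 2 bidders over all 3 slots is Kestrel→Slot 2 ($52), Quanta→Slot 1 ($146), total $198.
VCG payment = (others' best without Granite) − (others' welfare with Granite) = 198 − 183 = $15.

Granite pays $15.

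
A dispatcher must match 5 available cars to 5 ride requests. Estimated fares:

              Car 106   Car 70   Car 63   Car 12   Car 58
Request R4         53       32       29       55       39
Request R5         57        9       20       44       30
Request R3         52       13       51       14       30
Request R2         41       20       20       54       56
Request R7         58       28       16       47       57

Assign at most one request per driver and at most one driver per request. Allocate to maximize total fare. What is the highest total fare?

Maximum total: $251

Optimal: Car 106→Request R5 ($57), Car 70→Request R4 ($32), Car 63→Request R3 ($51), Car 12→Request R2 ($54), Car 58→Request R7 ($57) — total 57+32+51+54+57 = $251.
Max-entry greedy (repeatedly take the single best remaining cell) gives $229, worse by 22.
Swapping Car 63↔Car 70 (Car 63→Request R4 $29, Car 70→Request R3 $13) loses 41.
Checked against all permutations: $251 is optimal.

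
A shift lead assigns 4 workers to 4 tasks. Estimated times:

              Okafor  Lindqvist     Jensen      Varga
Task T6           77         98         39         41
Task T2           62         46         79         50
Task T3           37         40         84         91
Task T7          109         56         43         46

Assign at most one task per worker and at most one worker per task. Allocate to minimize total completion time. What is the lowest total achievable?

This is a one-to-one assignment (minimum-cost bipartite matching).
Optimal: Okafor→Task T3 (37 min), Lindqvist→Task T2 (46 min), Jensen→Task T7 (43 min), Varga→Task T6 (41 min) — total 37+46+43+41 = 167 min.
Row-greedy (each worker in turn takes its cheapest remaining task) gives 168 min, worse by 1.
Every other assignment is strictly worse.

Minimum total: 167 min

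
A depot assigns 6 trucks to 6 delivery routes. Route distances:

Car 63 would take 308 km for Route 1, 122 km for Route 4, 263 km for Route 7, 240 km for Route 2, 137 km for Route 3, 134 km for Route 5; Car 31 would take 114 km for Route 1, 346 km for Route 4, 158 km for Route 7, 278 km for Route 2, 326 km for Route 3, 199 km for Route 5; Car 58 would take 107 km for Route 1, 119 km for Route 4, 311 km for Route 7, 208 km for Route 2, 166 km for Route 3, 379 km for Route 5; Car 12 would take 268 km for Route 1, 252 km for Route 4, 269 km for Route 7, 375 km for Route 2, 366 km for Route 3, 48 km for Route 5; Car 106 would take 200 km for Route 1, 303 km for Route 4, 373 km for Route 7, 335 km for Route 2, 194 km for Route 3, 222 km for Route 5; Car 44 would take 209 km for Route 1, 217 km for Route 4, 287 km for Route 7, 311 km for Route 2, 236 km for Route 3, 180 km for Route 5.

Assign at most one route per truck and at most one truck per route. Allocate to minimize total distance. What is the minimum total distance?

Min total: 939 km

This is a one-to-one assignment (minimum-cost bipartite matching).
Optimal: Car 63→Route 4 (122 km), Car 31→Route 7 (158 km), Car 58→Route 2 (208 km), Car 12→Route 5 (48 km), Car 106→Route 3 (194 km), Car 44→Route 1 (209 km) — total 122+158+208+48+194+209 = 939 km.
Min-entry greedy (repeatedly take the single cheapest remaining cell) gives 940 km, worse by 1.
Every other assignment is strictly worse.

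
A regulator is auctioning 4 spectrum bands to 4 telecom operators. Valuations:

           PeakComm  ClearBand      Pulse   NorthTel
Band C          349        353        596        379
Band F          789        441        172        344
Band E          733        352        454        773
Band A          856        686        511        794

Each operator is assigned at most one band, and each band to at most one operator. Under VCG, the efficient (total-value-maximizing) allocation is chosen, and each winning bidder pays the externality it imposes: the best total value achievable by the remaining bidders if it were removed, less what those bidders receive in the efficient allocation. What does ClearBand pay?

ClearBand pays $67M.

Efficient allocation: PeakComm→Band F ($789M), ClearBand→Band A ($686M), Pulse→Band C ($596M), NorthTel→Band E ($773M); total welfare W = $2844M.
ClearBand receives Band A at value $686M, so the others get W − 686 = $2158M.
Without ClearBand: best allocation of the remaining 3 bidders over all 4 bands is PeakComm→Band A ($856M), Pulse→Band C ($596M), NorthTel→Band E ($773M), total $2225M.
VCG payment = (others' best without ClearBand) − (others' welfare with ClearBand) = 2225 − 2158 = $67M.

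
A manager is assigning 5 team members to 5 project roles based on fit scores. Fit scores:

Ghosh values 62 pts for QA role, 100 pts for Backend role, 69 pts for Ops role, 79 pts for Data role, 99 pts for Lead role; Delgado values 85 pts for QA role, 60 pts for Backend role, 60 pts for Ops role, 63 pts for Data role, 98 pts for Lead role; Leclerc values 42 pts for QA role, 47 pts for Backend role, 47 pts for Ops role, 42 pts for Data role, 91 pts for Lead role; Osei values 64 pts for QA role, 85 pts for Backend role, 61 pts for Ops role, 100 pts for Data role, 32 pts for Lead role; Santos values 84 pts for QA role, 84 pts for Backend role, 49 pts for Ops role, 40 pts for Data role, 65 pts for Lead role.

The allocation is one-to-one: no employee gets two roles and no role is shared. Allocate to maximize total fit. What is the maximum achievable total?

This is a one-to-one assignment (maximum-weight bipartite matching).
Optimal: Ghosh→Backend role (100 pts), Delgado→Ops role (60 pts), Leclerc→Lead role (91 pts), Osei→Data role (100 pts), Santos→QA role (84 pts) — total 100+60+91+100+84 = 435 pts.
Row-greedy (each employee in turn takes its best remaining role) gives 429 pts, worse by 6.
Next-best assignment: Ghosh→Backend role, Delgado→Lead role, Leclerc→Ops role, Osei→Data role, Santos→QA role = 429 pts.

Max total: 435 pts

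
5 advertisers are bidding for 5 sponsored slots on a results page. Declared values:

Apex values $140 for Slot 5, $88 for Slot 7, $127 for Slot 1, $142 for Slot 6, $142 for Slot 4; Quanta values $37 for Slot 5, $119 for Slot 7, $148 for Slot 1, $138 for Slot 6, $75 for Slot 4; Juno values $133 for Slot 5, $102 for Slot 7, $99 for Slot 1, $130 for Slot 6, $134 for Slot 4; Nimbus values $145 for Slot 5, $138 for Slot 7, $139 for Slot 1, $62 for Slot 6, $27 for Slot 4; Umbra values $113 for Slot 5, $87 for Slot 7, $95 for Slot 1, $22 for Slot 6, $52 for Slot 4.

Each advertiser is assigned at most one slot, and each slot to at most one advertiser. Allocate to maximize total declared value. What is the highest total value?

This is the linear assignment problem.
Optimal: Apex→Slot 6 ($142), Quanta→Slot 1 ($148), Juno→Slot 4 ($134), Nimbus→Slot 7 ($138), Umbra→Slot 5 ($113) — total 142+148+134+138+113 = $675.
Max-entry greedy (repeatedly take the single best remaining cell) gives $656, worse by 19.
Next-best assignment: Apex→Slot 4, Quanta→Slot 1, Juno→Slot 6, Nimbus→Slot 7, Umbra→Slot 5 = $671.

Maximum total: $675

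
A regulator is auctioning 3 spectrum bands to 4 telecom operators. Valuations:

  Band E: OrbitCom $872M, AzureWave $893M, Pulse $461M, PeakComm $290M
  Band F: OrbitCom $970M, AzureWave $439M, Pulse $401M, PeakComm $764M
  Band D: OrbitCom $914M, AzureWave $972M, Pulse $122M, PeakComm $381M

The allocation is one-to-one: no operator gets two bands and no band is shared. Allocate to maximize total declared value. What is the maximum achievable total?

Maximum total: $2608M

Optimal: OrbitCom→Band E ($872M), PeakComm→Band F ($764M), AzureWave→Band D ($972M) — total 872+764+972 = $2608M.
Max-entry greedy (repeatedly take the single best remaining cell) gives $2403M, worse by 205.
Next-best assignment: AzureWave→Band E, PeakComm→Band F, OrbitCom→Band D = $2571M.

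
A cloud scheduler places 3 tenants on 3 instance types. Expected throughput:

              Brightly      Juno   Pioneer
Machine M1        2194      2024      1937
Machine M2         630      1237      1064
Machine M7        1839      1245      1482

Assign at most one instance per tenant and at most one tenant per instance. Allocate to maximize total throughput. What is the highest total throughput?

Optimal: Brightly→Machine M7 (1839 ops/s), Juno→Machine M2 (1237 ops/s), Pioneer→Machine M1 (1937 ops/s) — total 1839+1237+1937 = 5013 ops/s.
Max-entry greedy (repeatedly take the single best remaining cell) gives 4913 ops/s, worse by 100.
Next-best assignment: Brightly→Machine M7, Juno→Machine M1, Pioneer→Machine M2 = 4927 ops/s.
Swapping Brightly↔Pioneer (Brightly→Machine M1 2194 ops/s, Pioneer→Machine M7 1482 ops/s) loses 100.

Max total: 5013 ops/s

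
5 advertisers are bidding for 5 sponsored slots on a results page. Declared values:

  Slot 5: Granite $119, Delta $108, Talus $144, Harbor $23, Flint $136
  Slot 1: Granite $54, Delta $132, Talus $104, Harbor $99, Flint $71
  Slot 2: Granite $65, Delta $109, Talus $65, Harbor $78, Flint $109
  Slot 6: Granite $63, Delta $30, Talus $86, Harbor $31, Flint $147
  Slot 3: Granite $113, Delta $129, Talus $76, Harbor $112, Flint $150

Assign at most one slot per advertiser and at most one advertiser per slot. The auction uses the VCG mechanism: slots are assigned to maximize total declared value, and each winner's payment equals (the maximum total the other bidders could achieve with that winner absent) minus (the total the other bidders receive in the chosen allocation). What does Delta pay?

Efficient allocation: Granite→Slot 3 ($113), Delta→Slot 1 ($132), Talus→Slot 5 ($144), Harbor→Slot 2 ($78), Flint→Slot 6 ($147); total welfare W = $614.
Delta receives Slot 1 at value $132, so the others get W − 132 = $482.
Without Delta: best allocation of the remaining 4 bidders over all 5 slots is Granite→Slot 3 ($113), Talus→Slot 5 ($144), Harbor→Slot 1 ($99), Flint→Slot 6 ($147), total $503.
VCG payment = (others' best without Delta) − (others' welfare with Delta) = 503 − 482 = $21.

Delta pays $21.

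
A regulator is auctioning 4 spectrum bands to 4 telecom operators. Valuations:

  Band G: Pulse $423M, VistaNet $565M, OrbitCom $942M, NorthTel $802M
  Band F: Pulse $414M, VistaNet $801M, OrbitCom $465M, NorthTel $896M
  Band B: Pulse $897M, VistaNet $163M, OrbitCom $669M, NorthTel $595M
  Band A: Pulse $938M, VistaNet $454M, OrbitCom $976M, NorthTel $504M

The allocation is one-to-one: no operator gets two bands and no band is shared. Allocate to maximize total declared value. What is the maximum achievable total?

Optimal: Pulse→Band B ($897M), VistaNet→Band F ($801M), OrbitCom→Band A ($976M), NorthTel→Band G ($802M) — total 897+801+976+802 = $3476M.
Column-greedy (each band in turn goes to its best remaining operator) gives $3189M, worse by 287.

Maximum total: $3476M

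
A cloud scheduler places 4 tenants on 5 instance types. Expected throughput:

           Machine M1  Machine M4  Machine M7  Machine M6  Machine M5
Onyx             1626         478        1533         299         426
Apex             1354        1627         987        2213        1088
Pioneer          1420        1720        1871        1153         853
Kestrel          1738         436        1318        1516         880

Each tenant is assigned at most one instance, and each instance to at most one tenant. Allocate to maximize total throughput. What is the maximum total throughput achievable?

Maximum total: 7204 ops/s

This is a one-to-one assignment (maximum-weight bipartite matching).
Optimal: Onyx→Machine M7 (1533 ops/s), Apex→Machine M6 (2213 ops/s), Pioneer→Machine M4 (1720 ops/s), Kestrel→Machine M1 (1738 ops/s) — total 1533+2213+1720+1738 = 7204 ops/s.
Row-greedy (each tenant in turn takes its best remaining instance) gives 6590 ops/s, worse by 614.
Next-best assignment: Onyx→Machine M1, Apex→Machine M6, Pioneer→Machine M4, Kestrel→Machine M7 = 6877 ops/s.
No other one-to-one assignment exceeds 7204 ops/s.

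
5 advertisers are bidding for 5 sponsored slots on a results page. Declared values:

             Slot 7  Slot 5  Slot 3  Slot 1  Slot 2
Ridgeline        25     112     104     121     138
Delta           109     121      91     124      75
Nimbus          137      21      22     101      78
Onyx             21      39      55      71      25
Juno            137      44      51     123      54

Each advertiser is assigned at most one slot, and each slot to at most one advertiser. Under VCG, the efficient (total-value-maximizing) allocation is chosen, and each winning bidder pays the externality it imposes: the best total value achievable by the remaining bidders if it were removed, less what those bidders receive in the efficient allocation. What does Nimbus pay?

Nimbus pays $30.

Efficient allocation: Ridgeline→Slot 2 ($138), Delta→Slot 5 ($121), Nimbus→Slot 7 ($137), Onyx→Slot 3 ($55), Juno→Slot 1 ($123); total welfare W = $574.
Nimbus receives Slot 7 at value $137, so the others get W − 137 = $437.
Without Nimbus: best allocation of the remaining 4 bidders over all 5 slots is Ridgeline→Slot 2 ($138), Delta→Slot 5 ($121), Onyx→Slot 1 ($71), Juno→Slot 7 ($137), total $467.
VCG payment = (others' best without Nimbus) − (others' welfare with Nimbus) = 467 − 437 = $30.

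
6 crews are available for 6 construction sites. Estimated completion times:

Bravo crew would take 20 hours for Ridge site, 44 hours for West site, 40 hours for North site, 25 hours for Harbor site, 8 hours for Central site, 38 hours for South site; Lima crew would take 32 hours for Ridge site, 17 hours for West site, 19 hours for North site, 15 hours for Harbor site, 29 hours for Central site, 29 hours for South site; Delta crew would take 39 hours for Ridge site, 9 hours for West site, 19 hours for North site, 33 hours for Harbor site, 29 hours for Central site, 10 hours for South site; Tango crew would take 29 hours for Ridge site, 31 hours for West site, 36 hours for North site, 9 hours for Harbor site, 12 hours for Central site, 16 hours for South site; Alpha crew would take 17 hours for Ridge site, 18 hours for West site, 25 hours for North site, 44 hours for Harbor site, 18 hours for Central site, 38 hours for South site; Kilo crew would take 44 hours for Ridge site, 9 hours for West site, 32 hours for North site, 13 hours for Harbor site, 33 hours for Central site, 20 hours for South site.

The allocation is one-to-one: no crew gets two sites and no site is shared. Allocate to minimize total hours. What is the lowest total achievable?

This is a one-to-one assignment (minimum-cost bipartite matching).
Optimal: Bravo crew→Central site (8 hours), Lima crew→North site (19 hours), Delta crew→South site (10 hours), Tango crew→Harbor site (9 hours), Alpha crew→Ridge site (17 hours), Kilo crew→West site (9 hours) — total 8+19+10+9+17+9 = 72 hours.
Row-greedy (each crew in turn takes its cheapest remaining site) gives 97 hours, worse by 25.
Every other assignment is strictly worse.

Min total: 72 hours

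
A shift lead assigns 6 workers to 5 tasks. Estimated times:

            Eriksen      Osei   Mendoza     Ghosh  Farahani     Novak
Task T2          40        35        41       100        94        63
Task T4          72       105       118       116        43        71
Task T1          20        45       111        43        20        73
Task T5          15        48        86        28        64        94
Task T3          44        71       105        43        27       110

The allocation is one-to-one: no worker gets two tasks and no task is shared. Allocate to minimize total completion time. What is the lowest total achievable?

Min total: 181 min

Optimal: Osei→Task T2 (35 min), Novak→Task T4 (71 min), Eriksen→Task T1 (20 min), Ghosh→Task T5 (28 min), Farahani→Task T3 (27 min) — total 35+71+20+28+27 = 181 min.
Next-best assignment: Osei→Task T2, Novak→Task T4, Farahani→Task T1, Eriksen→Task T5, Ghosh→Task T3 = 184 min.
Swapping Osei↔Novak (Osei→Task T4 105 min, Novak→Task T2 63 min) adds 62.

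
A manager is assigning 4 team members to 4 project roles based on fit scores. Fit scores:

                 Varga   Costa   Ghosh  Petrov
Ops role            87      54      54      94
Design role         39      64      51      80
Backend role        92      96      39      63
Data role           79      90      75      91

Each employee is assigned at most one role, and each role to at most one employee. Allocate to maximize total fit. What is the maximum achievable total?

Maximum total: 338 pts

Optimal: Varga→Ops role (87 pts), Costa→Backend role (96 pts), Ghosh→Data role (75 pts), Petrov→Design role (80 pts) — total 87+96+75+80 = 338 pts.
Max-entry greedy (repeatedly take the single best remaining cell) gives 320 pts, worse by 18.
Next-best assignment: Varga→Backend role, Costa→Data role, Ghosh→Design role, Petrov→Ops role = 327 pts.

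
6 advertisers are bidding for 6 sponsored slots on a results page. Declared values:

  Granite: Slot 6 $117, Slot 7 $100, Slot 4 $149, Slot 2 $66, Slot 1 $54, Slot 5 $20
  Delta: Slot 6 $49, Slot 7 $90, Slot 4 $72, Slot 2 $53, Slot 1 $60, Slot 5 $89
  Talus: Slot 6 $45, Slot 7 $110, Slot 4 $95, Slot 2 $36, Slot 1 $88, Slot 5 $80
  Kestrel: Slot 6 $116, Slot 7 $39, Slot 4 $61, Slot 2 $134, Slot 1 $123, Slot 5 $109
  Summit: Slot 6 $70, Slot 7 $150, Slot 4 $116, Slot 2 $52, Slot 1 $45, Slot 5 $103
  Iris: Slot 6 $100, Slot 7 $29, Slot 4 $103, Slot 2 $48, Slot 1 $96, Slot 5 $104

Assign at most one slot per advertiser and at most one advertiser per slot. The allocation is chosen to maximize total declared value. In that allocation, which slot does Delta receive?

Delta receives Slot 5.

This is a one-to-one assignment (maximum-weight bipartite matching).
Optimal: Granite→Slot 4 ($149), Delta→Slot 5 ($89), Talus→Slot 1 ($88), Kestrel→Slot 2 ($134), Summit→Slot 7 ($150), Iris→Slot 6 ($100) — total 149+89+88+134+150+100 = $710.
Column-greedy (each slot in turn goes to its best remaining advertiser) gives $681, worse by 29.
Next-best assignment: Granite→Slot 6, Delta→Slot 5, Talus→Slot 4, Kestrel→Slot 2, Summit→Slot 7, Iris→Slot 1 = $681.
Swapping Talus↔Delta (Talus→Slot 5 $80, Delta→Slot 1 $60) loses 37.
Every other assignment is strictly worse.
Delta's own top slot is Slot 7 ($90), but forcing Delta→Slot 7 and reassigning the rest optimally gives only $664 — worse by 46.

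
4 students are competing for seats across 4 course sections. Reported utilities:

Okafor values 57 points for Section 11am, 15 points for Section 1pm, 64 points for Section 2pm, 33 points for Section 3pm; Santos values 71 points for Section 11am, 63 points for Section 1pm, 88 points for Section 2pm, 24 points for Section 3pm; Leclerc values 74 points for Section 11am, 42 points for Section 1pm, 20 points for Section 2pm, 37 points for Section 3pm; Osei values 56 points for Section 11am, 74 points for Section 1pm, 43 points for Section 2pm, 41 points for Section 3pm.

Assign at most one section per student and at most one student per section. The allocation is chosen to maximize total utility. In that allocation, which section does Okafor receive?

This is a one-to-one assignment (maximum-weight bipartite matching).
Optimal: Okafor→Section 3pm (33 points), Santos→Section 2pm (88 points), Leclerc→Section 11am (74 points), Osei→Section 1pm (74 points) — total 33+88+74+74 = 269 points.
Row-greedy (each student in turn takes its best remaining section) gives 218 points, worse by 51.
Next-best assignment: Okafor→Section 11am, Santos→Section 2pm, Leclerc→Section 3pm, Osei→Section 1pm = 256 points.
Okafor's own top section is Section 2pm (64 points), but forcing Okafor→Section 2pm and reassigning the rest optimally gives only 246 points — worse by 23.

Okafor receives Section 3pm.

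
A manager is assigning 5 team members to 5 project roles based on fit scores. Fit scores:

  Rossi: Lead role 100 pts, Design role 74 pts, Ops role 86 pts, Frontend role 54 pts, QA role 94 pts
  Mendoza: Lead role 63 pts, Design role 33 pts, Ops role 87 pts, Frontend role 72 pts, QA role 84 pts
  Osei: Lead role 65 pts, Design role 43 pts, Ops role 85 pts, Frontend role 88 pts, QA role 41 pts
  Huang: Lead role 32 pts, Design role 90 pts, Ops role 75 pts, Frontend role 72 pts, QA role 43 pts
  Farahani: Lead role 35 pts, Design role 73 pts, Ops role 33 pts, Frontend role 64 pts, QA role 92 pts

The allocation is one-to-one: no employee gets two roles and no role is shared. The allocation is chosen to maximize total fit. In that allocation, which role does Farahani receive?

Farahani receives QA role.

This is the linear assignment problem.
Optimal: Rossi→Lead role (100 pts), Mendoza→Ops role (87 pts), Osei→Frontend role (88 pts), Huang→Design role (90 pts), Farahani→QA role (92 pts) — total 100+87+88+90+92 = 457 pts.
Every other assignment is strictly worse.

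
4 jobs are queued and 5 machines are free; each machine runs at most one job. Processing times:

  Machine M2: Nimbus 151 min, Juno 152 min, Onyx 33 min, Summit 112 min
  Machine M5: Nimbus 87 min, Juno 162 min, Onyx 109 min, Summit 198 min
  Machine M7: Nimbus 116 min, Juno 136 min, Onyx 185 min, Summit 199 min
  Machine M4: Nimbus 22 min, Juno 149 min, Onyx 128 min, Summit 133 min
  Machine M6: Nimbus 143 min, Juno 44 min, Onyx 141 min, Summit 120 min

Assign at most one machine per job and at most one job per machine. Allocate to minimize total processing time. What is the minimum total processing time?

Treat this as an assignment problem: match each job to one machine.
Optimal: Nimbus→Machine M4 (22 min), Juno→Machine M6 (44 min), Onyx→Machine M5 (109 min), Summit→Machine M2 (112 min) — total 22+44+109+112 = 287 min.
Column-greedy (each machine in turn goes to its cheapest remaining job) gives 389 min, worse by 102.
Swapping Onyx↔Nimbus (Onyx→Machine M4 128 min, Nimbus→Machine M5 87 min) adds 84.

Minimum total: 287 min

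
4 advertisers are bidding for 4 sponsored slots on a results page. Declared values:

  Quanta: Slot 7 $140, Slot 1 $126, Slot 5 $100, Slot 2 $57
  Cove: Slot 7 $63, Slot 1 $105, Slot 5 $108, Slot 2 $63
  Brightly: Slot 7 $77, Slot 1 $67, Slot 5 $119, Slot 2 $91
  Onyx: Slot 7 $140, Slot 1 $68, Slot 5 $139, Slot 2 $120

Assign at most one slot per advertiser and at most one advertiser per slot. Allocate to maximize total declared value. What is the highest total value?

Treat this as an assignment problem: match each advertiser to one slot.
Optimal: Quanta→Slot 7 ($140), Cove→Slot 1 ($105), Brightly→Slot 5 ($119), Onyx→Slot 2 ($120) — total 140+105+119+120 = $484.
Max-entry greedy (repeatedly take the single best remaining cell) gives $475, worse by 9.
Next-best assignment: Quanta→Slot 7, Cove→Slot 1, Brightly→Slot 2, Onyx→Slot 5 = $475.

Maximum total: $484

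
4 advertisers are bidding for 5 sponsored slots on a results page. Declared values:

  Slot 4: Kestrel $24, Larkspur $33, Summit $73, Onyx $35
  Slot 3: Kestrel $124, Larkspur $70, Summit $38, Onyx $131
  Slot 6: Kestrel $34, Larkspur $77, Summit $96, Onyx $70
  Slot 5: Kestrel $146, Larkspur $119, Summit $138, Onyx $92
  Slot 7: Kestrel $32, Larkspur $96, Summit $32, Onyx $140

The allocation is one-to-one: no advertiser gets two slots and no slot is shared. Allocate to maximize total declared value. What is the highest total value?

Max total: $479

Optimal: Kestrel→Slot 3 ($124), Larkspur→Slot 6 ($77), Summit→Slot 5 ($138), Onyx→Slot 7 ($140) — total 124+77+138+140 = $479.
Row-greedy (each advertiser in turn takes its best remaining slot) gives $469, worse by 10.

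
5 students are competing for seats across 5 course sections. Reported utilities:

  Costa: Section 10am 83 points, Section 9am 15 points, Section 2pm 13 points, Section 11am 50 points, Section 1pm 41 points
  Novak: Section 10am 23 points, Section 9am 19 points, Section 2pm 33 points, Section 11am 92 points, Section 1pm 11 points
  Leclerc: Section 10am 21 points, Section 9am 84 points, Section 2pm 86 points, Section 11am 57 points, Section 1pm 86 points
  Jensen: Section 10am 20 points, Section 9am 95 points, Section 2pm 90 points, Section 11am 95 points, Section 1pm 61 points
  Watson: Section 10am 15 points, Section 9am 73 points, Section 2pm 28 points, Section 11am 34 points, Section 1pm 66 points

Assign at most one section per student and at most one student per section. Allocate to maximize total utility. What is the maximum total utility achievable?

This is a one-to-one assignment (maximum-weight bipartite matching).
Optimal: Costa→Section 10am (83 points), Novak→Section 11am (92 points), Leclerc→Section 1pm (86 points), Jensen→Section 2pm (90 points), Watson→Section 9am (73 points) — total 83+92+86+90+73 = 424 points.
Row-greedy (each student in turn takes its best remaining section) gives 422 points, worse by 2.
Next-best assignment: Costa→Section 10am, Novak→Section 11am, Leclerc→Section 2pm, Jensen→Section 9am, Watson→Section 1pm = 422 points.

Max total: 424 points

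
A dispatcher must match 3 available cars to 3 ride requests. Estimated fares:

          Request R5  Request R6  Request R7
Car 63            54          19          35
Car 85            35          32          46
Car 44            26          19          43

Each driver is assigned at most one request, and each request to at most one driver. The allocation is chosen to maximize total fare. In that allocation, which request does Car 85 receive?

This is a one-to-one assignment (maximum-weight bipartite matching).
Optimal: Car 63→Request R5 ($54), Car 85→Request R6 ($32), Car 44→Request R7 ($43) — total 54+32+43 = $129.
Row-greedy (each driver in turn takes its best remaining request) gives $119, worse by 10.
No other one-to-one assignment exceeds $129.
Car 85's own top request is Request R7 ($46), but forcing Car 85→Request R7 and reassigning the rest optimally gives only $119 — worse by 10.

Car 85 receives Request R6.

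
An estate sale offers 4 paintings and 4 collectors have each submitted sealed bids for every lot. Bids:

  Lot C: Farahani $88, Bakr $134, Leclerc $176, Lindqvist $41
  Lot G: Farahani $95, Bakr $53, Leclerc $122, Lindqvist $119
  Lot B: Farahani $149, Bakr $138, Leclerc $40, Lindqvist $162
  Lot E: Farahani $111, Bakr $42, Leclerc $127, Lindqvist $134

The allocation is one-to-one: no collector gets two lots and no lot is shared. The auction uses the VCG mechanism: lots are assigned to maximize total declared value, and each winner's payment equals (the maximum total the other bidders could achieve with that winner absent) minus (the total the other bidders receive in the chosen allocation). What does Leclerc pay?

Leclerc pays $49.

Efficient allocation: Farahani→Lot E ($111), Bakr→Lot B ($138), Leclerc→Lot C ($176), Lindqvist→Lot G ($119); total welfare W = $544.
Leclerc receives Lot C at value $176, so the others get W − 176 = $368.
Without Leclerc: best allocation of the remaining 3 bidders over all 4 lots is Farahani→Lot B ($149), Bakr→Lot C ($134), Lindqvist→Lot E ($134), total $417.
VCG payment = (others' best without Leclerc) − (others' welfare with Leclerc) = 417 − 368 = $49.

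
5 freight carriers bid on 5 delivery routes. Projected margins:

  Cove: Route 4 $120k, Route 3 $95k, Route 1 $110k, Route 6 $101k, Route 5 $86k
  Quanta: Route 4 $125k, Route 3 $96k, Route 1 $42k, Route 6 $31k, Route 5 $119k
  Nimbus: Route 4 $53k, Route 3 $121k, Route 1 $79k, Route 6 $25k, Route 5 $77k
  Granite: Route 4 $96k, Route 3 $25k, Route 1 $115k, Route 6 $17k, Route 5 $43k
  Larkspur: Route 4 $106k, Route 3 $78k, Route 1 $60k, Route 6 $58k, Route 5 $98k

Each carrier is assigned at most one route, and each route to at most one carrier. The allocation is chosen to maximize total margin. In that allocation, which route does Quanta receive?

Optimal: Cove→Route 6 ($101k), Quanta→Route 5 ($119k), Nimbus→Route 3 ($121k), Granite→Route 1 ($115k), Larkspur→Route 4 ($106k) — total 101+119+121+115+106 = $562k.
Row-greedy (each carrier in turn takes its best remaining route) gives $533k, worse by 29.
Quanta's own top route is Route 4 ($125k), but forcing Quanta→Route 4 and reassigning the rest optimally gives only $560k — worse by 2.

Quanta receives Route 5.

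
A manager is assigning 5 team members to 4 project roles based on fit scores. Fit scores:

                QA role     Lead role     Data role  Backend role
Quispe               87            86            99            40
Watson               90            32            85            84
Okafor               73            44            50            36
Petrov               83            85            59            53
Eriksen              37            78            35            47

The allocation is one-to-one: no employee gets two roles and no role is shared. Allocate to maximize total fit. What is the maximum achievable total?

Max total: 344 pts

Optimal: Petrov→QA role (83 pts), Eriksen→Lead role (78 pts), Quispe→Data role (99 pts), Watson→Backend role (84 pts) — total 83+78+99+84 = 344 pts.
Row-greedy (each employee in turn takes its best remaining role) gives 286 pts, worse by 58.
Next-best assignment: Okafor→QA role, Petrov→Lead role, Quispe→Data role, Watson→Backend role = 341 pts.
Swapping Quispe↔Petrov (Quispe→QA role 87 pts, Petrov→Data role 59 pts) loses 36.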